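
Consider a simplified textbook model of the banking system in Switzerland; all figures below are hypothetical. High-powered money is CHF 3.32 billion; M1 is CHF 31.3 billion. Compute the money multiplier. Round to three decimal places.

9.428

The money multiplier is m = M / MB = 31.3 / 3.32 ≈ 9.42771.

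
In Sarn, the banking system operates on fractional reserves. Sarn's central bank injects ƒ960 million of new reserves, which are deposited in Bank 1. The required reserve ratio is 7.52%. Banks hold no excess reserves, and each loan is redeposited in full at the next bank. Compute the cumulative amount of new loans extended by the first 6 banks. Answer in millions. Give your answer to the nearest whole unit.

Bank i lends (1 − rr)^i of the original deposit: Bank 1 lends 960·0.9248 = 887.8080, Bank 2 lends 960·0.9248² ≈ 821.0448, and so on.
Summing a geometric series: total = 960·[0.9248·(1 − 0.9248^6) / (1 − 0.9248)] ≈ 4420.3174 million.

ƒ4420 million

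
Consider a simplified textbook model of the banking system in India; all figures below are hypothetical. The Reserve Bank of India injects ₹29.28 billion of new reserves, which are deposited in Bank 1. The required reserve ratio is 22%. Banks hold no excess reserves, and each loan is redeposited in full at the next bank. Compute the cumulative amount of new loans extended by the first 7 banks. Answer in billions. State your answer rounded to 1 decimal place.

₹85.6 billion

Bank i lends (1 − rr)^i of the original deposit: Bank 1 lends 29.28·0.7800 = 22.8384, Bank 2 lends 29.28·0.7800² ≈ 17.8140, and so on.
Summing a geometric series: total = 29.28·[0.7800·(1 − 0.7800^7) / (1 − 0.7800)] ≈ 85.5759 billion.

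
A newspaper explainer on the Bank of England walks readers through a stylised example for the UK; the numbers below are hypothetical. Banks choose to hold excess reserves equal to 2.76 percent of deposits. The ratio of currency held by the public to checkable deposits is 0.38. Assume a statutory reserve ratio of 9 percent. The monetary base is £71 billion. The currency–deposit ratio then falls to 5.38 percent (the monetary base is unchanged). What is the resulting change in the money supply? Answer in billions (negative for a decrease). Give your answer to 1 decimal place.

Initially m₁ = (1 + 0.38) / (0.09 + 0.0276 + 0.38) ≈ 2.7733, so M₁ = 2.7733 × 71 = 196.9043 billion.
After the change m₂ = (1 + 0.0538) / (0.09 + 0.0276 + 0.0538) ≈ 6.1482, so M₂ = 6.1482 × 71 = 436.5222 billion.
ΔM = M₂ − M₁ = 436.5222 − 196.9043 = 239.6179 billion.

£239.6 billion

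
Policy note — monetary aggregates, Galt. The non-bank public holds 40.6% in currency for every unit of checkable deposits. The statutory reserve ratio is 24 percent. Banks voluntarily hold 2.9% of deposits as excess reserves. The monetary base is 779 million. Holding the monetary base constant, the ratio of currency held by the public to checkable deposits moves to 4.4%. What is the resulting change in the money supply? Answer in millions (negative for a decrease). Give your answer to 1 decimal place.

975.7 million

Initially m₁ = (1 + 0.406) / (0.24 + 0.029 + 0.406) ≈ 2.08296, so M₁ = 2.08296 × 779 ≈ 1622.6258 million.
After the change m₂ = (1 + 0.044) / (0.24 + 0.029 + 0.044) ≈ 3.33546, so M₂ = 3.33546 × 779 ≈ 2598.3233 million.
ΔM = M₂ − M₁ = 2598.3233 − 1622.6258 = 975.6975 million.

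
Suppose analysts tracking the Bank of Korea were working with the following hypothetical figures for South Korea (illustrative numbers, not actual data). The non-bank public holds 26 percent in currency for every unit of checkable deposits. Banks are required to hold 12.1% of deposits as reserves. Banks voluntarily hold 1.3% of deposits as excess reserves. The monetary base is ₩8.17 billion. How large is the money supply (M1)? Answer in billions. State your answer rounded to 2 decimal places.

₩26.13 billion

The money multiplier is m = (1 + c) / (rr + e + c) = (1 + 0.26) / (0.121 + 0.013 + 0.26) ≈ 3.1980.
So M = m × MB = 3.1980 × 8.17 ≈ 26.1277 billion.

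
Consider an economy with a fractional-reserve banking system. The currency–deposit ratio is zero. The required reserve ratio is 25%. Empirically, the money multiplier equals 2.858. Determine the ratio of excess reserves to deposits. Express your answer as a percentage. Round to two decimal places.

Using m = 2.858. Since m = (1 + c)/(c + rr + e), the denominator satisfies c + rr + e = (1 + c)/m = (1 + 0) / 2.858 ≈ 0.349895.
With c = 0 and rr = 0.25, the ratio of excess reserves to deposits is 0.349895 − 0 − 0.25 = 0.099895.

9.99%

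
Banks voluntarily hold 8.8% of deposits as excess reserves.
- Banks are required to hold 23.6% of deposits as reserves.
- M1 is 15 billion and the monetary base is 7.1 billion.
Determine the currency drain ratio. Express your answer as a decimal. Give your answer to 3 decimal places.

0.284

Using m = M/MB = 15/7.1 ≈ 2.112676. From m = (1 + c)/(c + rr + e), rearranging gives 1 + c = m·(c + rr + e), so c·(1 − m) = m·(rr + e) − 1.
Hence c = [m·(rr + e) − 1]/(1 − m) = [2.112676 × (0.236 + 0.088) − 1] / (1 − 2.112676) ≈ 0.283544.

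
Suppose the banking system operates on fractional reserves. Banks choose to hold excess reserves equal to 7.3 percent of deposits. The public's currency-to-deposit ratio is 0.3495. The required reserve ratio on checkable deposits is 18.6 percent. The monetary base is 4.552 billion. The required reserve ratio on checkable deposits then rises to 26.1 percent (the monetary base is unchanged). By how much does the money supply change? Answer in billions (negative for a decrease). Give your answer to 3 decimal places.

-1.108 billion

Initially m₁ = (1 + 0.3495) / (0.186 + 0.073 + 0.3495) ≈ 2.21775, so M₁ = 2.21775 × 4.552 ≈ 10.0952 billion.
After the change m₂ = (1 + 0.3495) / (0.261 + 0.073 + 0.3495) ≈ 1.97440, so M₂ = 1.97440 × 4.552 ≈ 8.9875 billion.
ΔM = M₂ − M₁ = 8.9875 − 10.0952 = -1.1077 billion.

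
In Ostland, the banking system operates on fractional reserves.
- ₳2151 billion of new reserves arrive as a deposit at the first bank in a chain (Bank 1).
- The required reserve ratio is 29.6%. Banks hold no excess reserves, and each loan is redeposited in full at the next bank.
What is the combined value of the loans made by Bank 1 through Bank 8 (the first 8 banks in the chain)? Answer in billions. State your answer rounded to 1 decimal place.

Bank i lends (1 − rr)^i of the original deposit: Bank 1 lends 2151·0.7040 = 1514.3040, Bank 2 lends 2151·0.7040² ≈ 1066.0700, and so on.
Summing a geometric series: total = 2151·[0.7040·(1 − 0.7040^8) / (1 − 0.7040)] ≈ 4807.2161 billion.

₳4807.2 billion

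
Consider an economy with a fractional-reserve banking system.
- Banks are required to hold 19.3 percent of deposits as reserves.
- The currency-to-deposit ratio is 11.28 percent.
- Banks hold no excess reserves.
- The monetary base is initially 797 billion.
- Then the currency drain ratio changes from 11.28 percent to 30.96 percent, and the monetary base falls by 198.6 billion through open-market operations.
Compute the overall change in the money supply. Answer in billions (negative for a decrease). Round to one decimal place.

-1341.0 billion

Before: m₁ = (1 + 0.1128) / (0.193 + 0.1128) ≈ 3.63898, MB₁ = 797, so M₁ = 3.63898 × 797 ≈ 2900.2671 billion.
After: m₂ = (1 + 0.3096) / (0.193 + 0.3096) ≈ 2.60565, MB₂ = 797 − 198.6 = 598.4, so M₂ = 2.60565 × 598.4 ≈ 1559.221 billion.
ΔM = M₂ − M₁ = 1559.221 − 2900.2671 = -1341.0461 billion.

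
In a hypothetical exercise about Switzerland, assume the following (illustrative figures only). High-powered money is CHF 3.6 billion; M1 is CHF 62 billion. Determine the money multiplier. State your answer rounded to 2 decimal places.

The money multiplier is m = M / MB = 62 / 3.6 ≈ 17.22222.

17.22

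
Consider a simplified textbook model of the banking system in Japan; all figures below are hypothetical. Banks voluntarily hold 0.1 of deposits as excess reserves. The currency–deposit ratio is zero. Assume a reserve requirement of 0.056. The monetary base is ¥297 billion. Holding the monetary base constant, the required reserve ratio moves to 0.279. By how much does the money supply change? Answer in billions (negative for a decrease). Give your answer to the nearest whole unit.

-1120 billion

Initially m₁ = 1 / (0.056 + 0.1) ≈ 6.4103, so M₁ = 6.4103 × 297 = 1903.8591 billion.
After the change m₂ = 1 / (0.279 + 0.1) ≈ 2.6385, so M₂ = 2.6385 × 297 = 783.6345 billion.
ΔM = M₂ − M₁ = 783.6345 − 1903.8591 = -1120.2246 billion.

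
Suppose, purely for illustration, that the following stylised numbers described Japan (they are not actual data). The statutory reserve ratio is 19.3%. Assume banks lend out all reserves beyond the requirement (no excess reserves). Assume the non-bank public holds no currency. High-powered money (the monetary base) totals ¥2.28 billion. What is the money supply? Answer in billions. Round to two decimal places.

With no currency drain or excess reserves, the money multiplier is m = 1/rr = 1/0.193 ≈ 5.1813.
Money supply M = m × MB = 5.1813 × 2.28 ≈ 11.8134 billion.

¥11.81 billion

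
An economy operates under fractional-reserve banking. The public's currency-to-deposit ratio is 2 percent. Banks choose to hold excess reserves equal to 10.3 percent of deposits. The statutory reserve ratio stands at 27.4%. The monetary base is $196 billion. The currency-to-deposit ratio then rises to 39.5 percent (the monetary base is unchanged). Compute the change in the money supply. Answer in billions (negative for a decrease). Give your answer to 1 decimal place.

-149.4 billion

Initially m₁ = (1 + 0.02) / (0.274 + 0.103 + 0.02) ≈ 2.56927, so M₁ = 2.56927 × 196 ≈ 503.5769 billion.
After the change m₂ = (1 + 0.395) / (0.274 + 0.103 + 0.395) ≈ 1.80699, so M₂ = 1.80699 × 196 ≈ 354.17 billion.
ΔM = M₂ − M₁ = 354.17 − 503.5769 = -149.4069 billion.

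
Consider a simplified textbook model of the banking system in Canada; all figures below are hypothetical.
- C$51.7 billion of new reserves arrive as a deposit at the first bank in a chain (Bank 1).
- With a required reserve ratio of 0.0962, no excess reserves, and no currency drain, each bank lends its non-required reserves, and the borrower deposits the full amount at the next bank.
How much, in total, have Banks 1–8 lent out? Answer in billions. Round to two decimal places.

C$269.47 billion

Bank i lends (1 − rr)^i of the original deposit: Bank 1 lends 51.7·0.9038 ≈ 46.7265, Bank 2 lends 51.7·0.9038² ≈ 42.2314, and so on.
Summing a geometric series: total = 51.7·[0.9038·(1 − 0.9038^8) / (1 − 0.9038)] ≈ 269.4669 billion.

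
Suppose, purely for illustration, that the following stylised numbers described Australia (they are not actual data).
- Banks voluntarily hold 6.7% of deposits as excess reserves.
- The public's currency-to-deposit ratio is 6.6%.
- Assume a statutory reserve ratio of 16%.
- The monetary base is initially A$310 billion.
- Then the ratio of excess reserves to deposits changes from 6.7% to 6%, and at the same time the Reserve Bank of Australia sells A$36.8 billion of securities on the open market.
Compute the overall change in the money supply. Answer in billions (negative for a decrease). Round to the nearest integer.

-110 billion

Before: m₁ = (1 + 0.066) / (0.16 + 0.067 + 0.066) ≈ 3.6382, MB₁ = 310, so M₁ = 3.6382 × 310 = 1127.842 billion.
After: m₂ = (1 + 0.066) / (0.16 + 0.06 + 0.066) ≈ 3.7273, MB₂ = 310 − 36.8 = 273.2, so M₂ = 3.7273 × 273.2 ≈ 1018.2984 billion.
ΔM = M₂ − M₁ = 1018.2984 − 1127.842 = -109.5436 billion.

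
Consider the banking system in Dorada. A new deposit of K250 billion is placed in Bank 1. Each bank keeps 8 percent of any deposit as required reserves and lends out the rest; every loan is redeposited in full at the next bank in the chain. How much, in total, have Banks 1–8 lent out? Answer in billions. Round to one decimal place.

Bank i lends (1 − rr)^i of the original deposit: Bank 1 lends 250·0.9200 = 230.0000, Bank 2 lends 250·0.9200² = 211.6000, and so on.
Summing a geometric series: total = 250·[0.9200·(1 − 0.9200^8) / (1 − 0.9200)] ≈ 1399.4957 billion.

K1399.5 billion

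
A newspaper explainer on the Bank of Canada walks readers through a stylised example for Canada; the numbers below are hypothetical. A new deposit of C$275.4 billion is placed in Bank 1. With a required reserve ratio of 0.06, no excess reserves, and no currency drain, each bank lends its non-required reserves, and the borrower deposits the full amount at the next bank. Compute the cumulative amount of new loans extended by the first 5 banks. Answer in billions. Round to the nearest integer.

C$1148 billion

Bank i lends (1 − rr)^i of the original deposit: Bank 1 lends 275.4·0.9400 = 258.8760, Bank 2 lends 275.4·0.9400² ≈ 243.3434, and so on.
Summing a geometric series: total = 275.4·[0.9400·(1 − 0.9400^5) / (1 − 0.9400)] ≈ 1148.0977 billion.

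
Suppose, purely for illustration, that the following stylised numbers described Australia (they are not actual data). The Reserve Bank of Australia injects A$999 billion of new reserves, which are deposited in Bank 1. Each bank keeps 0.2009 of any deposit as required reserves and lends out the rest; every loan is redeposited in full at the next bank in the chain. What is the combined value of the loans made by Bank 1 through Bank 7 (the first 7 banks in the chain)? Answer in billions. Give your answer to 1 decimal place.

Bank i lends (1 − rr)^i of the original deposit: Bank 1 lends 999·0.7991 = 798.3009, Bank 2 lends 999·0.7991² ≈ 637.9222, and so on.
Summing a geometric series: total = 999·[0.7991·(1 − 0.7991^7) / (1 − 0.7991)] ≈ 3146.8344 billion.

A$3146.8 billion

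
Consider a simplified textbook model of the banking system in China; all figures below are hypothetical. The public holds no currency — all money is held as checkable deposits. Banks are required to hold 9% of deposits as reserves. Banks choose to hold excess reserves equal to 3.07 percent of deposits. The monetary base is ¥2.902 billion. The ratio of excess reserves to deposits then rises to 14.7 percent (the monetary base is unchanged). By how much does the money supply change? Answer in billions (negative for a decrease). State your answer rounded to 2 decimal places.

Initially m₁ = 1 / (0.09 + 0.0307) ≈ 8.2850, so M₁ = 8.2850 × 2.902 ≈ 24.0431 billion.
After the change m₂ = 1 / (0.09 + 0.147) ≈ 4.2194, so M₂ = 4.2194 × 2.902 ≈ 12.2447 billion.
ΔM = M₂ − M₁ = 12.2447 − 24.0431 = -11.7984 billion.

-11.80 billion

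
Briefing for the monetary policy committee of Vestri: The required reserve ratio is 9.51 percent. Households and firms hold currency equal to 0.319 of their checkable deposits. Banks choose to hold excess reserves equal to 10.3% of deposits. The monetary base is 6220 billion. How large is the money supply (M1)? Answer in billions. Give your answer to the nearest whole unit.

The money multiplier is m = (1 + c) / (rr + e + c) = (1 + 0.319) / (0.0951 + 0.103 + 0.319) ≈ 2.55076.
So M = m × MB = 2.55076 × 6220 = 15865.7272 billion.

15866 billion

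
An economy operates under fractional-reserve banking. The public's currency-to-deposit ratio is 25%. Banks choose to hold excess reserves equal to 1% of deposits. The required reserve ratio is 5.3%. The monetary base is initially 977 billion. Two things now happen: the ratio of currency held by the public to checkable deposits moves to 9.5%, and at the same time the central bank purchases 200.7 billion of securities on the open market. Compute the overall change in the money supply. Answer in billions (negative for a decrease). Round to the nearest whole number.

Before: m₁ = (1 + 0.25) / (0.053 + 0.01 + 0.25) ≈ 3.99361, MB₁ = 977, so M₁ = 3.99361 × 977 ≈ 3901.757 billion.
After: m₂ = (1 + 0.095) / (0.053 + 0.01 + 0.095) ≈ 6.93038, MB₂ = 977 + 200.7 = 1177.7, so M₂ = 6.93038 × 1177.7 ≈ 8161.9085 billion.
ΔM = M₂ − M₁ = 8161.9085 − 3901.757 = 4260.1515 billion.

4260 billion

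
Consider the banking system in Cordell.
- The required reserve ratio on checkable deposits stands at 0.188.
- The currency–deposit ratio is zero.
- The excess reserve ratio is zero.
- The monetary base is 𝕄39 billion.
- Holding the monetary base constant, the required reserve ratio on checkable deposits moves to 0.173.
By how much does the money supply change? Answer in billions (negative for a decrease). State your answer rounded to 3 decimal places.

𝕄17.987 billion

Initially m₁ = 1 / (0.188) ≈ 5.319149, so M₁ = 5.319149 × 39 ≈ 207.4468 billion.
After the change m₂ = 1 / (0.173) ≈ 5.780347, so M₂ = 5.780347 × 39 ≈ 225.4335 billion.
ΔM = M₂ − M₁ = 225.4335 − 207.4468 = 17.9867 billion.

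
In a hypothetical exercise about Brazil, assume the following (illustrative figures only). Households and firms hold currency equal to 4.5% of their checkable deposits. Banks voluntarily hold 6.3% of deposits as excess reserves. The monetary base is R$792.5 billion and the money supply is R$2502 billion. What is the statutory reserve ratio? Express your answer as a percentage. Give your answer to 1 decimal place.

Using m = M/MB = 2502/792.5 ≈ 3.157098. Since m = (1 + c)/(c + rr + e), the denominator satisfies c + rr + e = (1 + c)/m = (1 + 0.045) / 3.157098 ≈ 0.331000.
With c = 0.045 and e = 0.063, the statutory reserve ratio is 0.331000 − 0.045 − 0.063 = 0.223.

22.3%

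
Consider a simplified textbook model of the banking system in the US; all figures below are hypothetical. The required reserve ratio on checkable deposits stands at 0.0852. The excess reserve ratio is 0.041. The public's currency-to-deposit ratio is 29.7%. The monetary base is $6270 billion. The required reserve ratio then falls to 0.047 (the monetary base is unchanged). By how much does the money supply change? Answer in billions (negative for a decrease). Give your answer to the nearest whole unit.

Initially m₁ = (1 + 0.297) / (0.0852 + 0.041 + 0.297) ≈ 3.06474, so M₁ = 3.06474 × 6270 = 19215.9198 billion.
After the change m₂ = (1 + 0.297) / (0.047 + 0.041 + 0.297) ≈ 3.36883, so M₂ = 3.36883 × 6270 = 21122.5641 billion.
ΔM = M₂ − M₁ = 21122.5641 − 19215.9198 = 1906.6443 billion.

$1907 billion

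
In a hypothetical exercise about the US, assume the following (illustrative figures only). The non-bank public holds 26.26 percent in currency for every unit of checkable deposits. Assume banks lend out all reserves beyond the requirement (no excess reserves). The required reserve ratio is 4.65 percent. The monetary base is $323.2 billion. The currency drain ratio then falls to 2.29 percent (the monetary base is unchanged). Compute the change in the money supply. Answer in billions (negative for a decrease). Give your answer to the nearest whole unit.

$3444 billion

Initially m₁ = (1 + 0.2626) / (0.0465 + 0.2626) ≈ 4.0848, so M₁ = 4.0848 × 323.2 ≈ 1320.2074 billion.
After the change m₂ = (1 + 0.0229) / (0.0465 + 0.0229) ≈ 14.7392, so M₂ = 14.7392 × 323.2 ≈ 4763.7094 billion.
ΔM = M₂ − M₁ = 4763.7094 − 1320.2074 = 3443.502 billion.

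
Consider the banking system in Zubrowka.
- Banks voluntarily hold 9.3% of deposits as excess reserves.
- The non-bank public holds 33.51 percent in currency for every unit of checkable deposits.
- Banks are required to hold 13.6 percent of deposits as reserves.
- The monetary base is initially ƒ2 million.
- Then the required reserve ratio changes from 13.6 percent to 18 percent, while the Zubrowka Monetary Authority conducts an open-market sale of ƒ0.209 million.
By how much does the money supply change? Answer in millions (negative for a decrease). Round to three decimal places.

-0.801 million

Before: m₁ = (1 + 0.3351) / (0.136 + 0.093 + 0.3351) ≈ 2.36678, MB₁ = 2, so M₁ = 2.36678 × 2 ≈ 4.7336 million.
After: m₂ = (1 + 0.3351) / (0.18 + 0.093 + 0.3351) ≈ 2.19553, MB₂ = 2 − 0.209 = 1.791, so M₂ = 2.19553 × 1.791 ≈ 3.9322 million.
ΔM = M₂ − M₁ = 3.9322 − 4.7336 = -0.8014 million.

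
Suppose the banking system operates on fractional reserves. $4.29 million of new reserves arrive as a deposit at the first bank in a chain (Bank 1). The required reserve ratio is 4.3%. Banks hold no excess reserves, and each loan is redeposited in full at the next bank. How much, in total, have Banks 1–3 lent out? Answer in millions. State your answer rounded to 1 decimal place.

$11.8 million

Bank i lends (1 − rr)^i of the original deposit: Bank 1 lends 4.29·0.9570 ≈ 4.1055, Bank 2 lends 4.29·0.9570² ≈ 3.9290, and so on.
Summing a geometric series: total = 4.29·[0.9570·(1 − 0.9570^3) / (1 − 0.9570)] ≈ 11.7946 million.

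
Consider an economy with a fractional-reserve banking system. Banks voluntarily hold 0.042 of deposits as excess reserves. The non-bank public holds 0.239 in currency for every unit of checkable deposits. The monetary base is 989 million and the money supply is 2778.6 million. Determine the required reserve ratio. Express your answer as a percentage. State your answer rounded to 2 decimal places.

Using m = M/MB = 2778.6/989 ≈ 2.809505. Since m = (1 + c)/(c + rr + e), the denominator satisfies c + rr + e = (1 + c)/m = (1 + 0.239) / 2.809505 ≈ 0.441003.
With c = 0.239 and e = 0.042, the required reserve ratio is 0.441003 − 0.239 − 0.042 = 0.160003.

16.00%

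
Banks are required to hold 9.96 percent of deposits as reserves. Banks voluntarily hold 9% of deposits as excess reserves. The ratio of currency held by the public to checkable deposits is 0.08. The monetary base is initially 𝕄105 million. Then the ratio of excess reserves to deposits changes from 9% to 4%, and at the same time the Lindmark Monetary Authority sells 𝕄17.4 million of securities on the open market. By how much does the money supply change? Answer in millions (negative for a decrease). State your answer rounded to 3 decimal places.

Before: m₁ = (1 + 0.08) / (0.0996 + 0.09 + 0.08) ≈ 4.0059347, MB₁ = 105, so M₁ = 4.0059347 × 105 ≈ 420.6231 million.
After: m₂ = (1 + 0.08) / (0.0996 + 0.04 + 0.08) ≈ 4.9180328, MB₂ = 105 − 17.4 = 87.6, so M₂ = 4.9180328 × 87.6 ≈ 430.8197 million.
ΔM = M₂ − M₁ = 430.8197 − 420.6231 = 10.1966 million.

𝕄10.197 million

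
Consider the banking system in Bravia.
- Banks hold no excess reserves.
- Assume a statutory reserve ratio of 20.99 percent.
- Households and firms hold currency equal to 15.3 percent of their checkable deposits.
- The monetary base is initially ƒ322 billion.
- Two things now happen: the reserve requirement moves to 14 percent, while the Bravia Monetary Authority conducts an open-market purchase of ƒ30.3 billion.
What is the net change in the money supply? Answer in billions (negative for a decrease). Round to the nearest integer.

Before: m₁ = (1 + 0.153) / (0.2099 + 0.153) ≈ 3.1772, MB₁ = 322, so M₁ = 3.1772 × 322 = 1023.0584 billion.
After: m₂ = (1 + 0.153) / (0.14 + 0.153) ≈ 3.9352, MB₂ = 322 + 30.3 = 352.3, so M₂ = 3.9352 × 352.3 ≈ 1386.371 billion.
ΔM = M₂ − M₁ = 1386.371 − 1023.0584 = 363.3126 billion.

ƒ363 billion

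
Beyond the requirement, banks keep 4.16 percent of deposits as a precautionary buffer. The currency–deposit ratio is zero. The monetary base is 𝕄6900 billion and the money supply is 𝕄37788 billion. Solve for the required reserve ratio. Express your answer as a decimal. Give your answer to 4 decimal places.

Using m = M/MB = 37788/6900 ≈ 5.476522. Since m = (1 + c)/(c + rr + e), the denominator satisfies c + rr + e = (1 + c)/m = (1 + 0) / 5.476522 ≈ 0.182598.
With c = 0 and e = 0.0416, the required reserve ratio is 0.182598 − 0 − 0.0416 = 0.140998.

0.1410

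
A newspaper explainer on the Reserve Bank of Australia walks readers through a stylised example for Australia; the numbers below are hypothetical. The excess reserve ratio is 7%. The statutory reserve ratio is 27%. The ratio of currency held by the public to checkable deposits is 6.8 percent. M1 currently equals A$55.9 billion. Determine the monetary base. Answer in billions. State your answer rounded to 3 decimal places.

The money multiplier is m = (1 + c) / (rr + e + c) = (1 + 0.068) / (0.27 + 0.07 + 0.068) ≈ 2.617647.
MB = M / m = 55.9 / 2.617647 ≈ 21.3551 billion.

A$21.355 billion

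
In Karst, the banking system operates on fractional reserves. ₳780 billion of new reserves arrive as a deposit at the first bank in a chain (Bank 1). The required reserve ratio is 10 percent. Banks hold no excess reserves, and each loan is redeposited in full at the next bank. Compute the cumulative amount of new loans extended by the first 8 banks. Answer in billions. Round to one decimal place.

₳3998.1 billion

Bank i lends (1 − rr)^i of the original deposit: Bank 1 lends 780·0.9000 = 702.0000, Bank 2 lends 780·0.9000² = 631.8000, and so on.
Summing a geometric series: total = 780·[0.9000·(1 − 0.9000^8) / (1 − 0.9000)] ≈ 3998.1202 billion.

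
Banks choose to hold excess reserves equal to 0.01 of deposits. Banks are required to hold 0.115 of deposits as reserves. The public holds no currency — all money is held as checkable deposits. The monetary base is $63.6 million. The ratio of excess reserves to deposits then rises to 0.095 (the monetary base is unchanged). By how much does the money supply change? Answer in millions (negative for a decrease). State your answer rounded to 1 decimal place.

Initially m₁ = 1 / (0.115 + 0.01) = 8, so M₁ = 8 × 63.6 = 508.8 million.
After the change m₂ = 1 / (0.115 + 0.095) ≈ 4.7619, so M₂ = 4.7619 × 63.6 ≈ 302.8568 million.
ΔM = M₂ − M₁ = 302.8568 − 508.8 = -205.9432 million.

-205.9 million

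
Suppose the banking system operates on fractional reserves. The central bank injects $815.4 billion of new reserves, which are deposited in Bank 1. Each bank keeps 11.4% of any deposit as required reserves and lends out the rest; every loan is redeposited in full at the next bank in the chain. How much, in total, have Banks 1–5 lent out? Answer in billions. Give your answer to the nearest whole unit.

$2877 billion

Bank i lends (1 − rr)^i of the original deposit: Bank 1 lends 815.4·0.8860 = 722.4444, Bank 2 lends 815.4·0.8860² ≈ 640.0857, and so on.
Summing a geometric series: total = 815.4·[0.8860·(1 − 0.8860^5) / (1 − 0.8860)] ≈ 2877.2946 billion.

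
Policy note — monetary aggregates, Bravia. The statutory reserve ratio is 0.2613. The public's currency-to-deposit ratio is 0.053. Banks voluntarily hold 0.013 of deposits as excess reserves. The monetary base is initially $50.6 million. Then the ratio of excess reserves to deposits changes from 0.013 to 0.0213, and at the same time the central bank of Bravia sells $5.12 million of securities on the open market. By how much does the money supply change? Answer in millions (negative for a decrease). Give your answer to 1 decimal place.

-20.1 million

Before: m₁ = (1 + 0.053) / (0.2613 + 0.013 + 0.053) ≈ 3.2172, MB₁ = 50.6, so M₁ = 3.2172 × 50.6 ≈ 162.7903 million.
After: m₂ = (1 + 0.053) / (0.2613 + 0.0213 + 0.053) ≈ 3.1377, MB₂ = 50.6 − 5.12 = 45.48, so M₂ = 3.1377 × 45.48 ≈ 142.7026 million.
ΔM = M₂ − M₁ = 142.7026 − 162.7903 = -20.0877 million.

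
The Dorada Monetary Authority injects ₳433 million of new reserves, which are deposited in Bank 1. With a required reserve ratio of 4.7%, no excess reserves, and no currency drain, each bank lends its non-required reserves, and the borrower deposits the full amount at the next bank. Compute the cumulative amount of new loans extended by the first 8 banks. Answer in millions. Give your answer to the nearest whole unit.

Bank i lends (1 − rr)^i of the original deposit: Bank 1 lends 433·0.9530 = 412.6490, Bank 2 lends 433·0.9530² ≈ 393.2545, and so on.
Summing a geometric series: total = 433·[0.9530·(1 − 0.9530^8) / (1 − 0.9530)] ≈ 2806.3034 million.

₳2806 million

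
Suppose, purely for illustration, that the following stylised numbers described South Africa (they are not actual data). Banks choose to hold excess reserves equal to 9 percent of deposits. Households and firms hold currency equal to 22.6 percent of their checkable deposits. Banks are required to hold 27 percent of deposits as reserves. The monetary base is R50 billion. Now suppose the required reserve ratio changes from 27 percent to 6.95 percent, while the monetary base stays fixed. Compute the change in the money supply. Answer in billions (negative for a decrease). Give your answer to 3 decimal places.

Initially m₁ = (1 + 0.226) / (0.27 + 0.09 + 0.226) ≈ 2.092150, so M₁ = 2.092150 × 50 = 104.6075 billion.
After the change m₂ = (1 + 0.226) / (0.0695 + 0.09 + 0.226) ≈ 3.180285, so M₂ = 3.180285 × 50 ≈ 159.0143 billion.
ΔM = M₂ − M₁ = 159.0143 − 104.6075 = 54.4068 billion.

R54.407 billion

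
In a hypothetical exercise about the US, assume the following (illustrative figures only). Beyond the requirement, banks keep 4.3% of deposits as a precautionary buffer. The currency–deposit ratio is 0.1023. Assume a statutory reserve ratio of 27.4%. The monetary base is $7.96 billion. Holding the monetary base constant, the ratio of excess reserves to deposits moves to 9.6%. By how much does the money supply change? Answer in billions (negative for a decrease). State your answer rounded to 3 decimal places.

-2.348 billion

Initially m₁ = (1 + 0.1023) / (0.274 + 0.043 + 0.1023) ≈ 2.62891, so M₁ = 2.62891 × 7.96 ≈ 20.9261 billion.
After the change m₂ = (1 + 0.1023) / (0.274 + 0.096 + 0.1023) ≈ 2.33390, so M₂ = 2.33390 × 7.96 ≈ 18.5778 billion.
ΔM = M₂ − M₁ = 18.5778 − 20.9261 = -2.3483 billion.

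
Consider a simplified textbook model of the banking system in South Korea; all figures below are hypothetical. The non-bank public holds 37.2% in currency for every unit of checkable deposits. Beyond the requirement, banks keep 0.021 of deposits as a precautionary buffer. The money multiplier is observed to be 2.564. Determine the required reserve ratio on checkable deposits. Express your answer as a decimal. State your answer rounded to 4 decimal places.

Using m = 2.564. Since m = (1 + c)/(c + rr + e), the denominator satisfies c + rr + e = (1 + c)/m = (1 + 0.372) / 2.564 ≈ 0.535101.
With c = 0.372 and e = 0.021, the required reserve ratio on checkable deposits is 0.535101 − 0.372 − 0.021 = 0.142101.

0.1421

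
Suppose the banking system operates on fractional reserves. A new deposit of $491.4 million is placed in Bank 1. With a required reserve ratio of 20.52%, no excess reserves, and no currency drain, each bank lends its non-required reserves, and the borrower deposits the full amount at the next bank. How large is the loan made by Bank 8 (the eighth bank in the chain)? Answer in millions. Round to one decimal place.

$78.3 million

Each bank lends a fraction (1 − rr) = 0.7948 of the deposit it receives, so Bank 8 receives 491.4·0.7948^7 and lends 491.4·0.7948^8 ≈ 78.2525 million.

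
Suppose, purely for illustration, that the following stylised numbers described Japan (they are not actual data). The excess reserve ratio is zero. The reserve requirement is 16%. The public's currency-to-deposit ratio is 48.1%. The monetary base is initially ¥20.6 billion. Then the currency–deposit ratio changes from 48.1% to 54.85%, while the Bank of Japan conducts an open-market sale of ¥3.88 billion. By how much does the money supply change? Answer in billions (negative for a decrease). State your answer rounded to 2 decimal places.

Before: m₁ = (1 + 0.481) / (0.16 + 0.481) ≈ 2.31045, MB₁ = 20.6, so M₁ = 2.31045 × 20.6 ≈ 47.5953 billion.
After: m₂ = (1 + 0.5485) / (0.16 + 0.5485) ≈ 2.18560, MB₂ = 20.6 − 3.88 = 16.72, so M₂ = 2.18560 × 16.72 ≈ 36.5432 billion.
ΔM = M₂ − M₁ = 36.5432 − 47.5953 = -11.0521 billion.

-11.05 billion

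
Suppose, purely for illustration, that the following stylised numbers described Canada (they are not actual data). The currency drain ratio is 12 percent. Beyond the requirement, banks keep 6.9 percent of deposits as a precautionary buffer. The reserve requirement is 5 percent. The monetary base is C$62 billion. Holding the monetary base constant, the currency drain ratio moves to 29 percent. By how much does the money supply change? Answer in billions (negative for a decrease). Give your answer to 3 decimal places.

-94.994 billion

Initially m₁ = (1 + 0.12) / (0.05 + 0.069 + 0.12) ≈ 4.686192, so M₁ = 4.686192 × 62 ≈ 290.5439 billion.
After the change m₂ = (1 + 0.29) / (0.05 + 0.069 + 0.29) ≈ 3.154034, so M₂ = 3.154034 × 62 ≈ 195.5501 billion.
ΔM = M₂ − M₁ = 195.5501 − 290.5439 = -94.9938 billion.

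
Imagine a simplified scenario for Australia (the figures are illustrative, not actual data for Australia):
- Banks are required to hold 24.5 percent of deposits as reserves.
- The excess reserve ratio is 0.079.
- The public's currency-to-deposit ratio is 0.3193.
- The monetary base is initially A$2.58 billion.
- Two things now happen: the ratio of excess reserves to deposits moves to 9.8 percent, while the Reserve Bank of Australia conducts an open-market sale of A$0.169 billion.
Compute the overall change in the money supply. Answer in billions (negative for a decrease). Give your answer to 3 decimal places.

Before: m₁ = (1 + 0.3193) / (0.245 + 0.079 + 0.3193) ≈ 2.05083, MB₁ = 2.58, so M₁ = 2.05083 × 2.58 ≈ 5.2911 billion.
After: m₂ = (1 + 0.3193) / (0.245 + 0.098 + 0.3193) ≈ 1.99200, MB₂ = 2.58 − 0.169 = 2.411, so M₂ = 1.99200 × 2.411 ≈ 4.8027 billion.
ΔM = M₂ − M₁ = 4.8027 − 5.2911 = -0.4884 billion.

-0.488 billion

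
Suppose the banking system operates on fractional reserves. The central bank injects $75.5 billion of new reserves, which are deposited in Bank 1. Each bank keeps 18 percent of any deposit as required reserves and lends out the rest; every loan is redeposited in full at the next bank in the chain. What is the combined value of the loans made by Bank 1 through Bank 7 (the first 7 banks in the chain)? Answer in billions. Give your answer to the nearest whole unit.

$258 billion

Bank i lends (1 − rr)^i of the original deposit: Bank 1 lends 75.5·0.8200 = 61.9100, Bank 2 lends 75.5·0.8200² = 50.7662, and so on.
Summing a geometric series: total = 75.5·[0.8200·(1 − 0.8200^7) / (1 − 0.8200)] ≈ 258.2041 billion.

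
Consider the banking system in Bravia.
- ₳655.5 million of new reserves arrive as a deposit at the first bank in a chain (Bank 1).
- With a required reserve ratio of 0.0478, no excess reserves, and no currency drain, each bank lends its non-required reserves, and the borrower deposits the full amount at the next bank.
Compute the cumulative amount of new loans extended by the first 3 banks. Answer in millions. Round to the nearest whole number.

₳1784 million

Bank i lends (1 − rr)^i of the original deposit: Bank 1 lends 655.5·0.9522 = 624.1671, Bank 2 lends 655.5·0.9522² ≈ 594.3319, and so on.
Summing a geometric series: total = 655.5·[0.9522·(1 − 0.9522^3) / (1 − 0.9522)] ≈ 1784.4219 million.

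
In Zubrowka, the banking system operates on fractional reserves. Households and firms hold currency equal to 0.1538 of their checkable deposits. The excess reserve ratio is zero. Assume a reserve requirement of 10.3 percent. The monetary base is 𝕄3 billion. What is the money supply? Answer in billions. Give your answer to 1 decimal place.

The money multiplier is m = (1 + c) / (rr + c) = (1 + 0.1538) / (0.103 + 0.1538) ≈ 4.4930.
So M = m × MB = 4.4930 × 3 = 13.479 billion.

𝕄13.5 billion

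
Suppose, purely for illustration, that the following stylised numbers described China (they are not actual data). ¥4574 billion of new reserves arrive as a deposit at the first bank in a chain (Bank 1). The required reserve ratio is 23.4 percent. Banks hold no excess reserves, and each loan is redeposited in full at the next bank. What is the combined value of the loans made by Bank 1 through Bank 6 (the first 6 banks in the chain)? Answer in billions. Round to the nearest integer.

¥11948 billion

Bank i lends (1 − rr)^i of the original deposit: Bank 1 lends 4574·0.7660 = 3503.6840, Bank 2 lends 4574·0.7660² ≈ 2683.8219, and so on.
Summing a geometric series: total = 4574·[0.7660·(1 − 0.7660^6) / (1 − 0.7660)] ≈ 11948.3128 billion.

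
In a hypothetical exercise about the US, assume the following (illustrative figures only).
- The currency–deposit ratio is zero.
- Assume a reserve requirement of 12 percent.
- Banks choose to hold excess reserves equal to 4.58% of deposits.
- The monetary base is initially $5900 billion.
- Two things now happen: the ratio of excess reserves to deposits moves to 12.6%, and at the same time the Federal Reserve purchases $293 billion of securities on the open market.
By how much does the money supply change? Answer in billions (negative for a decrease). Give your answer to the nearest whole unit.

Before: m₁ = 1 / (0.12 + 0.0458) ≈ 6.03136, MB₁ = 5900, so M₁ = 6.03136 × 5900 = 35585.024 billion.
After: m₂ = 1 / (0.12 + 0.126) ≈ 4.06504, MB₂ = 5900 + 293 = 6193, so M₂ = 4.06504 × 6193 ≈ 25174.7927 billion.
ΔM = M₂ − M₁ = 25174.7927 − 35585.024 = -10410.2313 billion.

-10410 billion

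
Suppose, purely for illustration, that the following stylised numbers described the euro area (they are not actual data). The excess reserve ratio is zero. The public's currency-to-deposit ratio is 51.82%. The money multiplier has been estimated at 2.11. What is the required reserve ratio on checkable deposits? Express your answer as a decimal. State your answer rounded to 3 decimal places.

Using m = 2.11. Since m = (1 + c)/(c + rr + e), the denominator satisfies c + rr + e = (1 + c)/m = (1 + 0.5182) / 2.11 ≈ 0.719526.
With c = 0.5182 and e = 0, the required reserve ratio on checkable deposits is 0.719526 − 0.5182 − 0 = 0.201326.

0.201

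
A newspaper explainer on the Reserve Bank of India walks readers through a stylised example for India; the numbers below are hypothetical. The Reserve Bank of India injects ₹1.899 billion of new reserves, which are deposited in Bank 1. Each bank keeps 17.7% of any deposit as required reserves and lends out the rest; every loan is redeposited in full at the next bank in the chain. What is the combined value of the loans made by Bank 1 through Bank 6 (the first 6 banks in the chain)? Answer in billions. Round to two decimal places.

₹6.09 billion

Bank i lends (1 − rr)^i of the original deposit: Bank 1 lends 1.899·0.8230 ≈ 1.5629, Bank 2 lends 1.899·0.8230² ≈ 1.2862, and so on.
Summing a geometric series: total = 1.899·[0.8230·(1 − 0.8230^6) / (1 − 0.8230)] ≈ 6.0860 billion.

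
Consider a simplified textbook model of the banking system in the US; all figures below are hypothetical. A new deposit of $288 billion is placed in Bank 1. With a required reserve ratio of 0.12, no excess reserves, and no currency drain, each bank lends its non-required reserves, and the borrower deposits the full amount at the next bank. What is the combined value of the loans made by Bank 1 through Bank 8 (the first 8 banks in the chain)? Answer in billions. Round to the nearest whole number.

$1352 billion

Bank i lends (1 − rr)^i of the original deposit: Bank 1 lends 288·0.8800 = 253.4400, Bank 2 lends 288·0.8800² = 223.0272, and so on.
Summing a geometric series: total = 288·[0.8800·(1 − 0.8800^8) / (1 − 0.8800)] ≈ 1352.4519 billion.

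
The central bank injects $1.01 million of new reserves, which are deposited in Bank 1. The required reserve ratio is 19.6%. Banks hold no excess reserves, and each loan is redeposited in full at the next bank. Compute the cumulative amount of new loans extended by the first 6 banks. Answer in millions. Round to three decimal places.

$3.024 million

Bank i lends (1 − rr)^i of the original deposit: Bank 1 lends 1.01·0.8040 ≈ 0.8120, Bank 2 lends 1.01·0.8040² ≈ 0.6529, and so on.
Summing a geometric series: total = 1.01·[0.8040·(1 − 0.8040^6) / (1 − 0.8040)] ≈ 3.0240 million.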